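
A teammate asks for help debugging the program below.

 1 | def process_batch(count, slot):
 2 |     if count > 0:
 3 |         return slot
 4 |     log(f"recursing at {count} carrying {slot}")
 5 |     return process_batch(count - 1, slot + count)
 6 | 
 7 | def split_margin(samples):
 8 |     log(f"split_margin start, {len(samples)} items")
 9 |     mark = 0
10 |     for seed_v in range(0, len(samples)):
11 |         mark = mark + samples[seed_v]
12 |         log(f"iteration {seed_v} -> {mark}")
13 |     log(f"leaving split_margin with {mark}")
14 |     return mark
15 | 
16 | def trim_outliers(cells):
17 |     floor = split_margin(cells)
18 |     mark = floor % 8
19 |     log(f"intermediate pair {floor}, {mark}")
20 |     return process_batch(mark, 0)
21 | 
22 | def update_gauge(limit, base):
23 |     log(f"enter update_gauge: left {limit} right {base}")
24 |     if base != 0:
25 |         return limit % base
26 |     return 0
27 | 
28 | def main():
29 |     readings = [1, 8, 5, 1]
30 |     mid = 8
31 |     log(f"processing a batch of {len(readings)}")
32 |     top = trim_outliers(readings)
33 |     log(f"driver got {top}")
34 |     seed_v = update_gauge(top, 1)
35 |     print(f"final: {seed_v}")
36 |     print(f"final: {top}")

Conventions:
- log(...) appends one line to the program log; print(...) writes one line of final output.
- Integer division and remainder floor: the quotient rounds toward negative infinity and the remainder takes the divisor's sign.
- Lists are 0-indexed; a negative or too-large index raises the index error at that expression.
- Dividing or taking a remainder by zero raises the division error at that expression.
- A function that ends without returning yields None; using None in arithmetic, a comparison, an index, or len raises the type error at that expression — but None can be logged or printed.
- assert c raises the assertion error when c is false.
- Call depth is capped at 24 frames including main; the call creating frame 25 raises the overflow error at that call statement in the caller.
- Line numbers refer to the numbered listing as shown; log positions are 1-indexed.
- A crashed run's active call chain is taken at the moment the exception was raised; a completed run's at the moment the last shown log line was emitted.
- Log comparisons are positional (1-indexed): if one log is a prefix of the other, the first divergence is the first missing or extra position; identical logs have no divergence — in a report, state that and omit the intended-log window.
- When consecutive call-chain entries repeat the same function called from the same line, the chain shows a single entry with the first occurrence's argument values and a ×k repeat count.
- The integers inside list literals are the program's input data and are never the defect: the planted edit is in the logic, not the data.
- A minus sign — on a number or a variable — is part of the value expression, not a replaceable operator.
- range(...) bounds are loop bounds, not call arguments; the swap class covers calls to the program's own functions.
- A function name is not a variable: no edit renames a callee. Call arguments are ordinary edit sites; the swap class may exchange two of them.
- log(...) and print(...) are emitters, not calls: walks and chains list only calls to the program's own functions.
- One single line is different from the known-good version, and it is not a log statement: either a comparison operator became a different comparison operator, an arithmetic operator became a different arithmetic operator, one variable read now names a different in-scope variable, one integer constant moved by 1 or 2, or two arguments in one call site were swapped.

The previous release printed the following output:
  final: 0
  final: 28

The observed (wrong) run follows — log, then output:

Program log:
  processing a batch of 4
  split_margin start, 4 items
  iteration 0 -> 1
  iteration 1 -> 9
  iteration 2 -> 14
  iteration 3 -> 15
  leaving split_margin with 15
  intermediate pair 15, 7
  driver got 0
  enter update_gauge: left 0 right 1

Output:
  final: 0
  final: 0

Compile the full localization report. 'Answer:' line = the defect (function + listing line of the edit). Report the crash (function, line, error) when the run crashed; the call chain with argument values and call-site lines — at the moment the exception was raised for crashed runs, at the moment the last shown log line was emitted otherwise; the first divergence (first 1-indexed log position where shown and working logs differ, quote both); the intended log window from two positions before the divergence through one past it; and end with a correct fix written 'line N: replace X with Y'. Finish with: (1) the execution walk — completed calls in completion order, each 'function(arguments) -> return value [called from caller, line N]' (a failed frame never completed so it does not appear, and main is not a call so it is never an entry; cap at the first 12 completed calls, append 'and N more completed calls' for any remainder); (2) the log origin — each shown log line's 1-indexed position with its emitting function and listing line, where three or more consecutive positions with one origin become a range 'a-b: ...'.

Answer: the defect is in process_batch at line 2.
Key observation: The log first diverges at position 9: the faulty run prints 'driver got 0' where the working version prints 'recursing at 7 carrying 0'.
Call chain: main -> update_gauge(0, 1) (called at line 34).
First divergence: position 9 — the shown line 'driver got 0' should read 'recursing at 7 carrying 0'.
Intended log window:
  7: leaving split_margin with 15
  8: intermediate pair 15, 7
  9: recursing at 7 carrying 0
  10: recursing at 6 carrying 7
Execution walk:
  split_margin([1, 8, 5, 1]) -> 15  [called from trim_outliers, line 17]
  process_batch(7, 0) -> 0  [called from trim_outliers, line 20]
  trim_outliers([1, 8, 5, 1]) -> 0  [called from main, line 32]
  update_gauge(0, 1) -> 0  [called from main, line 34]
Log origins:
  1: from main, line 31
  2: from split_margin, line 8
  3-6: from split_margin, line 12
  7: from split_margin, line 13
  8: from trim_outliers, line 19
  9: from main, line 33
  10: from update_gauge, line 23
A correct fix: line 2: replace `>` with `<=`.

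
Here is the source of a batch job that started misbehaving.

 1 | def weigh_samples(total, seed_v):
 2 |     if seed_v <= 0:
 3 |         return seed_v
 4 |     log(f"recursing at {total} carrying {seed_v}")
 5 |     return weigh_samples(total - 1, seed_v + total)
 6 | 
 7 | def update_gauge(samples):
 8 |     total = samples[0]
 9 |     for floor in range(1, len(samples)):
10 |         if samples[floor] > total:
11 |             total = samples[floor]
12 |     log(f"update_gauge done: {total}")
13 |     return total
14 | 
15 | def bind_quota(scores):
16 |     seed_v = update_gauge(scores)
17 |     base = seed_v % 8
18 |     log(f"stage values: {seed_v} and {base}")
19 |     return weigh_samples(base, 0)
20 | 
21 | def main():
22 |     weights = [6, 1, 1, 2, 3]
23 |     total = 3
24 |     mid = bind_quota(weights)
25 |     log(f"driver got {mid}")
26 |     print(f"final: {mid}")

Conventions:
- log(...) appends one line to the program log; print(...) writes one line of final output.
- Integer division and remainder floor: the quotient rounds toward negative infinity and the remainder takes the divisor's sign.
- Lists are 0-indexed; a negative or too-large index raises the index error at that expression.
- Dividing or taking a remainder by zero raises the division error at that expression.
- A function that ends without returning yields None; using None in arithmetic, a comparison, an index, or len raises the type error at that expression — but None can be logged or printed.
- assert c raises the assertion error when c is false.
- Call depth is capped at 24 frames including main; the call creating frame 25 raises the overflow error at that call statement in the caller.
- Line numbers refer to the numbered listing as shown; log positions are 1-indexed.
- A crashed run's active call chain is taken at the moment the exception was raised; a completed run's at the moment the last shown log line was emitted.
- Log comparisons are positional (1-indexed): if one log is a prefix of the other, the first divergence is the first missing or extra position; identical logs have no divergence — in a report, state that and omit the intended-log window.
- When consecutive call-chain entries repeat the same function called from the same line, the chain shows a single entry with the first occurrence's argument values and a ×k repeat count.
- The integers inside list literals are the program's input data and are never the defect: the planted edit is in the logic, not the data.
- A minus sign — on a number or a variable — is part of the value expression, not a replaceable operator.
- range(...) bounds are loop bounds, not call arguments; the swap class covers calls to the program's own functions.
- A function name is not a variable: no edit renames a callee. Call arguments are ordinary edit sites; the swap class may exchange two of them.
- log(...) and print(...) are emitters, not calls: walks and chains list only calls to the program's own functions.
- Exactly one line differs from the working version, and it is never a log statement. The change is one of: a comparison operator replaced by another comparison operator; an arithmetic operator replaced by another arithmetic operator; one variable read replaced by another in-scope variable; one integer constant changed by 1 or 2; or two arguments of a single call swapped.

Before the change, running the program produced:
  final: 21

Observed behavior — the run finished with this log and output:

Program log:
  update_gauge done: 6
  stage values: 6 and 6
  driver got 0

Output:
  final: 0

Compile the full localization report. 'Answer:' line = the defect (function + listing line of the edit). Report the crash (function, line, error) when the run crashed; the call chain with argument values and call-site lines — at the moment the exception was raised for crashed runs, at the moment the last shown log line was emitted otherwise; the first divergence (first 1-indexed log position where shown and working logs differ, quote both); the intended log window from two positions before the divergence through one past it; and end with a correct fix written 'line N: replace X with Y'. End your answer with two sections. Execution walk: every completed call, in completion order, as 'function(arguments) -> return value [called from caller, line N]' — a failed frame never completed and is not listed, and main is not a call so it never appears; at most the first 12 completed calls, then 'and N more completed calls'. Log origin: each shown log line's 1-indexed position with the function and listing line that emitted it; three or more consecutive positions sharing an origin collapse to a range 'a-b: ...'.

Answer: the defect is in weigh_samples at line 2.
Key observation: The earliest visible damage is log position 3 — 'driver got 0' rather than the intended 'recursing at 6 carrying 0'.
Call chain: main.
First divergence: at position 3 the run shows 'driver got 0' where the working version logs 'recursing at 6 carrying 0'.
Intended log window:
  1: update_gauge done: 6
  2: stage values: 6 and 6
  3: recursing at 6 carrying 0
  4: recursing at 5 carrying 6
Execution walk:
  update_gauge([6, 1, 1, 2, 3]) -> 6  [called from bind_quota, line 16]
  weigh_samples(6, 0) -> 0  [called from bind_quota, line 19]
  bind_quota([6, 1, 1, 2, 3]) -> 0  [called from main, line 24]
Origin of each log line:
  1: from update_gauge, line 12
  2: from bind_quota, line 18
  3: from main, line 25
A correct fix: line 2: replace `seed_v` with `total`.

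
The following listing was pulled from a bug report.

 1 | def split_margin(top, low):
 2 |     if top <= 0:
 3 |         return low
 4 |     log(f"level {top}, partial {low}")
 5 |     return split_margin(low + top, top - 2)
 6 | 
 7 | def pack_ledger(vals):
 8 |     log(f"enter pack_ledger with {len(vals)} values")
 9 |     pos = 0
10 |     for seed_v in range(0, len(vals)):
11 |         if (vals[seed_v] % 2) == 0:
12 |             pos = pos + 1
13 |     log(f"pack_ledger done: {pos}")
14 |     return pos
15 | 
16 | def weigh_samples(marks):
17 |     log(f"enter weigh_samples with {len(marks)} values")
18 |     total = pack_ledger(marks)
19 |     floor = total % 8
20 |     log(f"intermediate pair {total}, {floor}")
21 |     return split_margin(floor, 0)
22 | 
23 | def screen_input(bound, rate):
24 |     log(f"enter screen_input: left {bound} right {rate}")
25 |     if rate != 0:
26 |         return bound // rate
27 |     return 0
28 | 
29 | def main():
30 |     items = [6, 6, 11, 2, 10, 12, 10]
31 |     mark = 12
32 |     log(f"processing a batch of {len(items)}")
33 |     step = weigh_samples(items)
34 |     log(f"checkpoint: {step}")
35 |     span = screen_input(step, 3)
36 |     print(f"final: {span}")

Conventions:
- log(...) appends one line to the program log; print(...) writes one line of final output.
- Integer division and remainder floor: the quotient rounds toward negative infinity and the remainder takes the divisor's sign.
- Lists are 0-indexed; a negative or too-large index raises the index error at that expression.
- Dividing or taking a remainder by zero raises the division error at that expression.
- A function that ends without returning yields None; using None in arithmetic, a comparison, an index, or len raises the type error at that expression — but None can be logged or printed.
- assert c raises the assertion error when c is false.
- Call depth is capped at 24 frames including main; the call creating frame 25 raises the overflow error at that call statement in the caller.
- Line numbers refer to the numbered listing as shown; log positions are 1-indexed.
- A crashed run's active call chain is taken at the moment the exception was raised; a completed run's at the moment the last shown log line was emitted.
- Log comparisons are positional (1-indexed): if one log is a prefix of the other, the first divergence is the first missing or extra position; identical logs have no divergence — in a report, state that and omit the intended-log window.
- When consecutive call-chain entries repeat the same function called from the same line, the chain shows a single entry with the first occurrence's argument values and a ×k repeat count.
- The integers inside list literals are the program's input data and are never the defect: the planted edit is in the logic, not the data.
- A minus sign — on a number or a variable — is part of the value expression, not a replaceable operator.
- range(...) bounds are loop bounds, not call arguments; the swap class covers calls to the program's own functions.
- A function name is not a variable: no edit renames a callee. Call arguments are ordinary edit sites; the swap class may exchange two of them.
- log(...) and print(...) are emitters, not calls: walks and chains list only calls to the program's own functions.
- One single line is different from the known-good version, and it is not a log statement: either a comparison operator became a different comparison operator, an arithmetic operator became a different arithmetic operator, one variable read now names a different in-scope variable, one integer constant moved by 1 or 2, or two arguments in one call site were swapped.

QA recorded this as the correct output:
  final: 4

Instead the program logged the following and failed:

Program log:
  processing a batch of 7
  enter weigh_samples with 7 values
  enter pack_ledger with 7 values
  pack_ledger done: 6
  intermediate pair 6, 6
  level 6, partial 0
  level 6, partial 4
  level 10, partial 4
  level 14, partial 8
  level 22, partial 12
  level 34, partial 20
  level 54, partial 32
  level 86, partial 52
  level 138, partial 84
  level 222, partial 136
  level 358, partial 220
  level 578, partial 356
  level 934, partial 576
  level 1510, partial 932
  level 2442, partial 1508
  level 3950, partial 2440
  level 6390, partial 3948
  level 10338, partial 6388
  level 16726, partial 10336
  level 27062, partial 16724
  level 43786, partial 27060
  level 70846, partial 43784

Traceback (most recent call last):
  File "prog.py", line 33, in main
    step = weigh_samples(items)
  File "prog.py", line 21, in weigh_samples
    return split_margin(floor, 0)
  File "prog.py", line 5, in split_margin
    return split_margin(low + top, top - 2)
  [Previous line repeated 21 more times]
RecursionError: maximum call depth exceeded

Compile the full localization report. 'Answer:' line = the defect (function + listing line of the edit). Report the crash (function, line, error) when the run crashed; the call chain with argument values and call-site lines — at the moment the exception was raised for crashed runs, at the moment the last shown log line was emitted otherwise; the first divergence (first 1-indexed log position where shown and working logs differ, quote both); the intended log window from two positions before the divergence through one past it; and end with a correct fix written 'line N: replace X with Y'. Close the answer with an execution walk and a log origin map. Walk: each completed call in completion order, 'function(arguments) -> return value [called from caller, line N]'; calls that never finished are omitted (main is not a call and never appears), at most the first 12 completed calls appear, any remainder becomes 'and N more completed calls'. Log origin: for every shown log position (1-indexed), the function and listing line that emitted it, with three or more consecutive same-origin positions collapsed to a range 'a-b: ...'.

Answer: the defect is in split_margin at line 5.
Key observation: At log position 7 the runs split — shown 'level 6, partial 4', but the working version logs 'level 4, partial 6'.
Crash: split_margin, line 5, RecursionError.
Call chain: main -> weigh_samples([6, 6, 11, 2, 10, 12, 10]) (called at line 33) -> split_margin(6, 0) (called at line 21) -> split_margin(6, 4) (called at line 5) ×21.
First divergence: position 7 — the shown line 'level 6, partial 4' should read 'level 4, partial 6'.
Intended log window:
  5: intermediate pair 6, 6
  6: level 6, partial 0
  7: level 4, partial 6
  8: level 2, partial 10
Execution walk:
  pack_ledger([6, 6, 11, 2, 10, 12, 10]) -> 6  [called from weigh_samples, line 18]
Log origin:
  1: emitted by main (line 32)
  2: emitted by weigh_samples (line 17)
  3: emitted by pack_ledger (line 8)
  4: emitted by pack_ledger (line 13)
  5: emitted by weigh_samples (line 20)
  6-27: emitted by split_margin (line 4)
A correct fix: line 5: replace `split_margin(low + top, top - 2)` with `split_margin(top - 2, low + top)`.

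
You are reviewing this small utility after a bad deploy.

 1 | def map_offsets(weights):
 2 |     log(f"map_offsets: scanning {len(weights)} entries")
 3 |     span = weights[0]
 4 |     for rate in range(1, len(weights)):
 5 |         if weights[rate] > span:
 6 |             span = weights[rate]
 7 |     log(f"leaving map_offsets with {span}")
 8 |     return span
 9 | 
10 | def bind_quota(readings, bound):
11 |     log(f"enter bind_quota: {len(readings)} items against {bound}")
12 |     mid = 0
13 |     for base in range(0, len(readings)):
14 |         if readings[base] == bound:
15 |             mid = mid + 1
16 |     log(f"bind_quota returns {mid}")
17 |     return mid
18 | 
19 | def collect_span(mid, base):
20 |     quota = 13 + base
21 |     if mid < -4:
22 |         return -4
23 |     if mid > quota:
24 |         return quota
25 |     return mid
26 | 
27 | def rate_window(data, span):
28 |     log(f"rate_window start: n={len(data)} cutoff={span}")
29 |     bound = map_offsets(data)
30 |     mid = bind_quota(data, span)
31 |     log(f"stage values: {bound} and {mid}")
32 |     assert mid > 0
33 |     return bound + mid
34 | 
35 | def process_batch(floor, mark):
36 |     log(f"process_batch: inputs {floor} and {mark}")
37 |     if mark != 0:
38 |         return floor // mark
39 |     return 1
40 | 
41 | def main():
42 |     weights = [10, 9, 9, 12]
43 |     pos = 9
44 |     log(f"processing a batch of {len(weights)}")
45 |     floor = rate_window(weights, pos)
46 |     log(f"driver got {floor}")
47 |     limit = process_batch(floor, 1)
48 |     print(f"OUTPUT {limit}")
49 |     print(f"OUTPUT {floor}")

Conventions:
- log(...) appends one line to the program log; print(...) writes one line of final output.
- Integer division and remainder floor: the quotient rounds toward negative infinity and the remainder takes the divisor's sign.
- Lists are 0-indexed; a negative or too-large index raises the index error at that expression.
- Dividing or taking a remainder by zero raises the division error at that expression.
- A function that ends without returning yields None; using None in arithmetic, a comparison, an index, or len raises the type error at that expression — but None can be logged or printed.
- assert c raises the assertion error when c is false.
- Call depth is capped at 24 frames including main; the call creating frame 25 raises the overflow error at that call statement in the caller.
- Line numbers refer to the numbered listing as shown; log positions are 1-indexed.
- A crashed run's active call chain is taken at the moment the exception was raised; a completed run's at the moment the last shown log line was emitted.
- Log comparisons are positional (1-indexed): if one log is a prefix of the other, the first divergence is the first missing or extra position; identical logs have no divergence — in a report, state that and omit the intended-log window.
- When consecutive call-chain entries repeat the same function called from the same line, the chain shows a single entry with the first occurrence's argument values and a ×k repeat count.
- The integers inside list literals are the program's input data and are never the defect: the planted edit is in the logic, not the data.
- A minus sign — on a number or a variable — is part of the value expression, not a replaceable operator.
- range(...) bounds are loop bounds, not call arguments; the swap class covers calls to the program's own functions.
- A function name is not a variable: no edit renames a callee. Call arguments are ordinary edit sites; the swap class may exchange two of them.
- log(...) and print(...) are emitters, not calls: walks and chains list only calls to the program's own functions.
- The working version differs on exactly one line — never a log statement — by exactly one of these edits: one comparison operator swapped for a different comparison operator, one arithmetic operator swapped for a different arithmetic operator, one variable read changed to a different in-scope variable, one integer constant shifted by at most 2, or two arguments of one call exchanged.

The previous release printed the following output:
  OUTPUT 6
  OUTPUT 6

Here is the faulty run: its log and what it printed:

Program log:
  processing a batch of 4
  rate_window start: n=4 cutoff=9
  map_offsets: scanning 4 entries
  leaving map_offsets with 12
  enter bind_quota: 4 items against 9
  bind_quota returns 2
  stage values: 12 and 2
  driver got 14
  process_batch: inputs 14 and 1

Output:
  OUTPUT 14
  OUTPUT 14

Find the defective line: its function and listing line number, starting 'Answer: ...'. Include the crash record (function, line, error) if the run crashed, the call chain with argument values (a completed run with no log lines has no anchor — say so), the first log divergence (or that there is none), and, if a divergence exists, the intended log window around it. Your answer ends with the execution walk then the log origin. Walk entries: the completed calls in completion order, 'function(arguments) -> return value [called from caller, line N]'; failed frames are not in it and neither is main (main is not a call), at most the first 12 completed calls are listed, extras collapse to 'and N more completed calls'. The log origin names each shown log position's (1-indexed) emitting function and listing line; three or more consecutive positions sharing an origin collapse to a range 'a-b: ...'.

Answer: the defect is in rate_window at line 33.
Core observation: At log position 8 the runs split — shown 'driver got 14', but the working version logs 'driver got 6'.
Call chain: main -> process_batch(14, 1) (called at line 47).
First divergence: position 8 — shown 'driver got 14', intended 'driver got 6'.
Intended log window:
  6: bind_quota returns 2
  7: stage values: 12 and 2
  8: driver got 6
  9: process_batch: inputs 6 and 1
Execution walk:
  map_offsets([10, 9, 9, 12]) -> 12  [called from rate_window, line 29]
  bind_quota([10, 9, 9, 12], 9) -> 2  [called from rate_window, line 30]
  rate_window([10, 9, 9, 12], 9) -> 14  [called from main, line 45]
  process_batch(14, 1) -> 14  [called from main, line 47]
Log origin:
  1 — main, line 44
  2 — rate_window, line 28
  3 — map_offsets, line 2
  4 — map_offsets, line 7
  5 — bind_quota, line 11
  6 — bind_quota, line 16
  7 — rate_window, line 31
  8 — main, line 46
  9 — process_batch, line 36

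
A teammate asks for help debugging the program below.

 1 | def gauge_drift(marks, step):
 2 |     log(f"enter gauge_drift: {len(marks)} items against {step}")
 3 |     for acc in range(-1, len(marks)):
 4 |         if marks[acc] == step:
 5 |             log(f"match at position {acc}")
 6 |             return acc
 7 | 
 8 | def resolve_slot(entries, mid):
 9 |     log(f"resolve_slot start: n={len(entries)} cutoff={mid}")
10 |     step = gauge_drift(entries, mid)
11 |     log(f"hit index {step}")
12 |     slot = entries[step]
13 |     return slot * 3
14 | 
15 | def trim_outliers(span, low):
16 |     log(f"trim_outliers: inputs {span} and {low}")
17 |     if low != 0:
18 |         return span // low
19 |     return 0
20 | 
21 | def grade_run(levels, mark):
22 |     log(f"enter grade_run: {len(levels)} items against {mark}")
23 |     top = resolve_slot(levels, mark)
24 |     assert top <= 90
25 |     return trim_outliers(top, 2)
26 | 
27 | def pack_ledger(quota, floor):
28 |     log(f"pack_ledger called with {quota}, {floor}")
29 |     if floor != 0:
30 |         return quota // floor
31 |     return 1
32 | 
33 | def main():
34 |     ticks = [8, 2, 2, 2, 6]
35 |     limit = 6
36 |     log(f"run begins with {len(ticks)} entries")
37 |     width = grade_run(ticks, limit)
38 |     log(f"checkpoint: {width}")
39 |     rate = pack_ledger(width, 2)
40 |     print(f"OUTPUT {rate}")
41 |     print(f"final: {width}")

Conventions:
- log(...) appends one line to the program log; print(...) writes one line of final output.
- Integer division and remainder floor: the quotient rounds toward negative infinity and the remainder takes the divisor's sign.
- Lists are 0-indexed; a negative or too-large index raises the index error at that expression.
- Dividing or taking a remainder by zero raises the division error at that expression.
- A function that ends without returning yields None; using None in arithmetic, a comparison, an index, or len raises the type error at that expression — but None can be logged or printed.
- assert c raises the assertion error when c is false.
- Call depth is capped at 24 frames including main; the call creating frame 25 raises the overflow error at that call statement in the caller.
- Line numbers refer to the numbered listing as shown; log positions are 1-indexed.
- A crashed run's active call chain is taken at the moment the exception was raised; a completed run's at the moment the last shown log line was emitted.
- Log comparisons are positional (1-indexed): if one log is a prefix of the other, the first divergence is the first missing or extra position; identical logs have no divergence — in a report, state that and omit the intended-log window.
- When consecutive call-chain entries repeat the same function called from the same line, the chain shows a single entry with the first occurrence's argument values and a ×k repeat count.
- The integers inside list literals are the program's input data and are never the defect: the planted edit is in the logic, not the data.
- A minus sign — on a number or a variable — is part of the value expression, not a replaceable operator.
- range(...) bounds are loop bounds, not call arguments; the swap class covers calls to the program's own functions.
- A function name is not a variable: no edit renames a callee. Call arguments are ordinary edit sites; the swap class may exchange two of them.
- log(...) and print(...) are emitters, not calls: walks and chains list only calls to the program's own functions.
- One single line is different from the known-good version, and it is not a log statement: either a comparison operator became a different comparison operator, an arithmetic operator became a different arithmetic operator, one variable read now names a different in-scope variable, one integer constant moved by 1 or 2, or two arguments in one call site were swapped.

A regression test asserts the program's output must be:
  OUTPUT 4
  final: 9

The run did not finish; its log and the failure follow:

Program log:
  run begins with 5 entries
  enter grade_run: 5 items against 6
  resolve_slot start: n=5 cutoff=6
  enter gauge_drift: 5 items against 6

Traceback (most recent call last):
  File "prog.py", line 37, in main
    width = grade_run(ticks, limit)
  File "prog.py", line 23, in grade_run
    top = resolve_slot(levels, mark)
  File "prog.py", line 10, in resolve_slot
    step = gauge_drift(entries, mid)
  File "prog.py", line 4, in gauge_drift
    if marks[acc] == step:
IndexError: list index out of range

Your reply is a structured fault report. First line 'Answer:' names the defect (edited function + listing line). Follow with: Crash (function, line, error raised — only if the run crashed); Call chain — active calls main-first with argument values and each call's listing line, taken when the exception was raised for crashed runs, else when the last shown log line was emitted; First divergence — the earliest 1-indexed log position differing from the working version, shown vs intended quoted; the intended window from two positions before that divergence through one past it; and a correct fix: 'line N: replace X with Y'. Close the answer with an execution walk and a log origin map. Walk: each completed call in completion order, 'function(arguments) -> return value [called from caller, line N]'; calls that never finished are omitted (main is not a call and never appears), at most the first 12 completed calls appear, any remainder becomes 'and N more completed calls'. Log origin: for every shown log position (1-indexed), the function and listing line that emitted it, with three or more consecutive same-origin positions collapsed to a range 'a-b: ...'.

Answer: the defect is in gauge_drift at line 3.
Core observation: Only 4 log lines were emitted before the run died; the intended continuation was 'match at position 4'.
Crash: gauge_drift, line 4, IndexError.
Call chain: main -> grade_run([8, 2, 2, 2, 6], 6) (called at line 37) -> resolve_slot([8, 2, 2, 2, 6], 6) (called at line 23) -> gauge_drift([8, 2, 2, 2, 6], 6) (called at line 10).
First divergence: position 5 — the faulty run's log ends after 4 lines; the working version continues with 'match at position 4'.
Intended log window:
  3: resolve_slot start: n=5 cutoff=6
  4: enter gauge_drift: 5 items against 6
  5: match at position 4
  6: hit index 4
Execution walk:
  (no call completed)
Log origin:
  1 — main, line 36
  2 — grade_run, line 22
  3 — resolve_slot, line 9
  4 — gauge_drift, line 2
A correct fix: line 3: replace `-1` with `0`.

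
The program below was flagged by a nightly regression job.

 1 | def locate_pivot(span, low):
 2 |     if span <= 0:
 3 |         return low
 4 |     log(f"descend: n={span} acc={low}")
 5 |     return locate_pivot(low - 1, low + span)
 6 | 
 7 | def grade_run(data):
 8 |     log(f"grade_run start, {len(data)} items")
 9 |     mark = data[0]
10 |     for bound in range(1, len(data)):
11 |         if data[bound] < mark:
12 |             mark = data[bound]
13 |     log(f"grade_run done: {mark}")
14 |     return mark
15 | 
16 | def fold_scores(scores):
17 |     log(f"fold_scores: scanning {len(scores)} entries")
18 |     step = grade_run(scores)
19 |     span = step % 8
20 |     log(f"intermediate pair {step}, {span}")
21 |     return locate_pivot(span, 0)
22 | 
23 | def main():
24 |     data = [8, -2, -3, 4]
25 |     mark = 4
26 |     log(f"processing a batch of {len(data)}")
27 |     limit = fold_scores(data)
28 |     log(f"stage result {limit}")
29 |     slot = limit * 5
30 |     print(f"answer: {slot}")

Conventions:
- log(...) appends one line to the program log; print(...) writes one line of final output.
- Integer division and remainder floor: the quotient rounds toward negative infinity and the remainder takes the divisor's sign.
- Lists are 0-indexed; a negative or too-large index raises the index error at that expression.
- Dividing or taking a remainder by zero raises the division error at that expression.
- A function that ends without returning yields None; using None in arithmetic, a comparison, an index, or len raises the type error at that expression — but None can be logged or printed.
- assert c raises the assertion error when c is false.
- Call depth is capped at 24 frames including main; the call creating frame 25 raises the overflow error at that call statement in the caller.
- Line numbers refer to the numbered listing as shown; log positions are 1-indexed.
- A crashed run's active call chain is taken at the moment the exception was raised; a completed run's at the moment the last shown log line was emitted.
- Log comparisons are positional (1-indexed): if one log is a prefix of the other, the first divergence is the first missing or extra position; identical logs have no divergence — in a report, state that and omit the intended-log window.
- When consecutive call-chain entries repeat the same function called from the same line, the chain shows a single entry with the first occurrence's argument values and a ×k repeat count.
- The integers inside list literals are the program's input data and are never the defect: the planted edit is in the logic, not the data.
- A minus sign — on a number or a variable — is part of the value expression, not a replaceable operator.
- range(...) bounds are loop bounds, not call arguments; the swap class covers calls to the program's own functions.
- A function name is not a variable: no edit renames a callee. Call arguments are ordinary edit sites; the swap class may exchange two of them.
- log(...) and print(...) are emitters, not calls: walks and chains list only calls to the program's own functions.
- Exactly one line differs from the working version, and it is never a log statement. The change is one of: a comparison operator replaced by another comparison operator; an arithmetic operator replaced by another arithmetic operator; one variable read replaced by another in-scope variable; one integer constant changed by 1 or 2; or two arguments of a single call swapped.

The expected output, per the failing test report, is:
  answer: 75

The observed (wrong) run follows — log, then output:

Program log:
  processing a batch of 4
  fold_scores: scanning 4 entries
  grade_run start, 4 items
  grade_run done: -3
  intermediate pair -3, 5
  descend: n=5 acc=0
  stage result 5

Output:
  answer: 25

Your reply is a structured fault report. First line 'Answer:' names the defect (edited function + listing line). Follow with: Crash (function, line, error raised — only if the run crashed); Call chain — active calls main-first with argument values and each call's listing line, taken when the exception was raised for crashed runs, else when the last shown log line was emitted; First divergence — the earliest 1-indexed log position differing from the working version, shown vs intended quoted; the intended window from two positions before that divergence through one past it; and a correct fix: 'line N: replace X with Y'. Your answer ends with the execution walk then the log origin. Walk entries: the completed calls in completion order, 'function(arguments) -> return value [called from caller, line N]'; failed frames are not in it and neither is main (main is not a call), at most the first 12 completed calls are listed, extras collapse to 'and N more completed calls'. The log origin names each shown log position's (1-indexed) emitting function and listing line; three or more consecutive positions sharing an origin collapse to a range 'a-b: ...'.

Answer: the defect is in locate_pivot at line 5.
Key fact: The earliest visible damage is log position 7 — 'stage result 5' rather than the intended 'descend: n=4 acc=5'.
Call chain: main.
First divergence: at position 7 the run shows 'stage result 5' where the working version logs 'descend: n=4 acc=5'.
Intended log window:
  5: intermediate pair -3, 5
  6: descend: n=5 acc=0
  7: descend: n=4 acc=5
  8: descend: n=3 acc=9
Execution walk:
  grade_run([8, -2, -3, 4]) -> -3  [called from fold_scores, line 18]
  locate_pivot(-1, 5) -> 5  [called from locate_pivot, line 5]
  locate_pivot(5, 0) -> 5  [called from fold_scores, line 21]
  fold_scores([8, -2, -3, 4]) -> 5  [called from main, line 27]
Log origin:
  1: emitted by main (line 26)
  2: emitted by fold_scores (line 17)
  3: emitted by grade_run (line 8)
  4: emitted by grade_run (line 13)
  5: emitted by fold_scores (line 20)
  6: emitted by locate_pivot (line 4)
  7: emitted by main (line 28)
A correct fix: line 5: replace `low - 1` with `span - 1`.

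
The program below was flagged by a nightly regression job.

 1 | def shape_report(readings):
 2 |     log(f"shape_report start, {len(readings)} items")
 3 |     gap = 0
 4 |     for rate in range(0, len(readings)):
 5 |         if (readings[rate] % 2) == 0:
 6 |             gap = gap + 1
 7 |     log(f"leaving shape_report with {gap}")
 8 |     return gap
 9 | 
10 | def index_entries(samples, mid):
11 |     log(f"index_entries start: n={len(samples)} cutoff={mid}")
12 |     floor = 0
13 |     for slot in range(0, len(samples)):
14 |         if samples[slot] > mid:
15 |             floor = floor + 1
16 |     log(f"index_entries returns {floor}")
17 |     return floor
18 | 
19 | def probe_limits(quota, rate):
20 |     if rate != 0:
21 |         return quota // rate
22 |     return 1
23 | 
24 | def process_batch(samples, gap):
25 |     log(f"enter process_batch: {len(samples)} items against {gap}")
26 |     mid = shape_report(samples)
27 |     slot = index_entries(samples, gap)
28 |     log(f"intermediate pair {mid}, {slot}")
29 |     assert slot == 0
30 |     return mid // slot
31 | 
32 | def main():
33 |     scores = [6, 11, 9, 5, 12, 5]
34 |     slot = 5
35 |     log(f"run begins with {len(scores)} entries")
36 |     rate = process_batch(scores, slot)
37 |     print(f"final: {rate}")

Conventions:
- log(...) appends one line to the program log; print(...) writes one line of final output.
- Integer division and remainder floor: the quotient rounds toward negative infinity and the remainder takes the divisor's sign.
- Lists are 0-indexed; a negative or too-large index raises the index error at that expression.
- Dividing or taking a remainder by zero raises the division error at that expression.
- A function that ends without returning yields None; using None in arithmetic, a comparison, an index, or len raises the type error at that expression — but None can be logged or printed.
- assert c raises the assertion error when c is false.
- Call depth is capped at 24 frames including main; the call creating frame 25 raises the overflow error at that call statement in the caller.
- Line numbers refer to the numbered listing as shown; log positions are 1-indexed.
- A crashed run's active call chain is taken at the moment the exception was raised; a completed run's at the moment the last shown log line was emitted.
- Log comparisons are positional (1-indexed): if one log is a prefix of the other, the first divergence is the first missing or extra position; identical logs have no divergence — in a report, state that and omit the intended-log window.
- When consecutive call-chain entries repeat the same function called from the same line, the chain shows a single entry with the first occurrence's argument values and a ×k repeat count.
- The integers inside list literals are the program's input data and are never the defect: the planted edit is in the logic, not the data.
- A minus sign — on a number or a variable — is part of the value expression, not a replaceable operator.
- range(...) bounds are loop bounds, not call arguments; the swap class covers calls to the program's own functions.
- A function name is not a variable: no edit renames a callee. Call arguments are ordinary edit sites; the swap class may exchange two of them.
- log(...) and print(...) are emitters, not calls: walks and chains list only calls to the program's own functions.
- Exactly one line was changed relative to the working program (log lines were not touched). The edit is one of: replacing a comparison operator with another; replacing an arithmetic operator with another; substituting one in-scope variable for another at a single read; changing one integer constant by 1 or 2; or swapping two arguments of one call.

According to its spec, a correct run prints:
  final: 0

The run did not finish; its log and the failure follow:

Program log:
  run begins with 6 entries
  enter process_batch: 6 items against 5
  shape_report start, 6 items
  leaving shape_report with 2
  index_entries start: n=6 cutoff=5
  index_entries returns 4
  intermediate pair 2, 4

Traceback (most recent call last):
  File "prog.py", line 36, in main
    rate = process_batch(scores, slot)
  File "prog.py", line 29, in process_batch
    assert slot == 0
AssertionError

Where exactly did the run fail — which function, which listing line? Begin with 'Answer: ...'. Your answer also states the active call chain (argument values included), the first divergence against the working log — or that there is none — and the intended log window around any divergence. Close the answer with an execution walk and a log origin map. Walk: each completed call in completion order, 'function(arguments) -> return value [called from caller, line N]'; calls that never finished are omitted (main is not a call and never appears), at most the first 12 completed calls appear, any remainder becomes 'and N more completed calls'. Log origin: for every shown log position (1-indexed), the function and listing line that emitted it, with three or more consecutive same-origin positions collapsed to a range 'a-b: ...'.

Answer: the error was raised in process_batch, line 29.
Key fact: The logs agree in full; the defect surfaces as the crash itself.
Call chain: main -> process_batch([6, 11, 9, 5, 12, 5], 5) (called at line 36).
First divergence: none (the log streams are identical).
Execution walk:
  shape_report([6, 11, 9, 5, 12, 5]) -> 2  [called from process_batch, line 26]
  index_entries([6, 11, 9, 5, 12, 5], 5) -> 4  [called from process_batch, line 27]
Log origins:
  1: emitted by main (line 35)
  2: emitted by process_batch (line 25)
  3: emitted by shape_report (line 2)
  4: emitted by shape_report (line 7)
  5: emitted by index_entries (line 11)
  6: emitted by index_entries (line 16)
  7: emitted by process_batch (line 28)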